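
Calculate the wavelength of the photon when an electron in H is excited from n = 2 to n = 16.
370.2919 nm

First, find the transition energy using E_n = -13.6057 / n² eV:
E_2 = -13.6057 / 2² = -3.40142500 eV
E_16 = -13.6057 / 16² = -0.05314727 eV

Photon energy: |ΔE| = |E_16 - E_2| = 3.34827773 eV

Convert to wavelength using E = hc/λ with hc = 1239.84 eV·nm:
λ = hc/E = 1239.84 eV·nm / 3.34827773 eV
λ = 370.2919 nm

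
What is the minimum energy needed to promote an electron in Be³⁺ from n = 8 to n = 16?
2.55107 eV

The energy levels of a hydrogen-like atom are E_n = -13.6057 Z² eV / n².

Energy at n = 8: E_8 = -13.6057 × 4² / 8² = -3.40142500 eV
Energy at n = 16: E_16 = -13.6057 × 4² / 16² = -0.85035625 eV

The excitation energy is the difference:
ΔE = E_16 - E_8
ΔE = -0.85035625 - (-3.40142500)
ΔE = 2.55107 eV

Since this is positive, energy must be absorbed (photon absorption).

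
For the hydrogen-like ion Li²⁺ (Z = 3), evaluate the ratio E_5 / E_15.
9.00000

Using E_n = -13.6057 Z² / n² eV with Z = 3:

E_5 = -13.6057 × 3² / 5² = -122.4513 / 25 = -4.89805200000 eV
E_15 = -13.6057 × 3² / 15² = -122.4513 / 225 = -0.54422800000 eV

The ratio is:
E_5/E_15 = (-4.89805200000) / (-0.54422800000)
E_5/E_15 = (-122.4513/25) / (-122.4513/225)
E_5/E_15 = 225/25
E_5/E_15 = 9.00000
(Note: the Z² factors cancel in the ratio.)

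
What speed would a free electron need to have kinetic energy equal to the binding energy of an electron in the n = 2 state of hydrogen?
1.09e+06 m/s (or 0.36487% of c)

The binding energy at n = 2 for hydrogen is:
E_2 = -13.6057/2² = -3.4014250 eV
|E_2| = 3.4014250 eV

Convert to Joules:
KE = 3.4014250 eV × (1.602177 × 10⁻¹⁹ J/eV) = 5.4497e-19 J

Using KE = ½mv²:
v = √(2·KE/m_e)
v = √(2 × 5.4497e-19 J / 9.10938 × 10⁻³¹ kg)
v = 1.09e+06 m/s

This is approximately 0.36487% the speed of light.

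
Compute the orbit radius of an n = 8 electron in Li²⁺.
1.12891 nm (or 11.28911 Å)

The Bohr radius formula is:
r_n = n² a₀ / Z

where a₀ = 0.05291772 nm is the Bohr radius.

For Li²⁺ (Z = 3) at n = 8:
r_8 = 8² × 0.05291772 nm / 3
r_8 = 64 × 0.05291772 nm / 3
r_8 = 3.386734 nm / 3
r_8 = 1.12891 nm

The electron orbits at approximately 1.12891 nm from the nucleus.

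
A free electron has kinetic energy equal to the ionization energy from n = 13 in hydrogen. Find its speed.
1.683e+05 m/s (or 0.0561% of c)

The binding energy at n = 13 for hydrogen is:
E_13 = -13.6057/13² = -0.08050710 eV
|E_13| = 0.08050710 eV

Convert to Joules:
KE = 0.08050710 eV × (1.602177 × 10⁻¹⁹ J/eV) = 1.28987e-20 J

Using KE = ½mv²:
v = √(2·KE/m_e)
v = √(2 × 1.28987e-20 J / 9.10938 × 10⁻³¹ kg)
v = 1.683e+05 m/s

This is approximately 0.0561% the speed of light.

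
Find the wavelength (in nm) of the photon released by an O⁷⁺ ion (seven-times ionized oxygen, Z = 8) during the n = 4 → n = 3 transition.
29.291 nm

First, find the transition energy using E_n = -13.6057 Z² / n² eV:
E_4 = -13.6057 × 8² / 4² = -54.42280 eV
E_3 = -13.6057 × 8² / 3² = -96.75164 eV

Photon energy: |ΔE| = |E_3 - E_4| = 42.32884 eV

Convert to wavelength using E = hc/λ with hc = 1239.84 eV·nm:
λ = hc/E = 1239.84 eV·nm / 42.32884 eV
λ = 29.291 nm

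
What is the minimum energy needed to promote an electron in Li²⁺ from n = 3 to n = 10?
12.38119 eV

The energy levels of a hydrogen-like atom are E_n = -13.6057 Z² eV / n².

Energy at n = 3: E_3 = -13.6057 × 3² / 3² = -13.60570000 eV
Energy at n = 10: E_10 = -13.6057 × 3² / 10² = -1.22451300 eV

The excitation energy is the difference:
ΔE = E_10 - E_3
ΔE = -1.22451300 - (-13.60570000)
ΔE = 12.38119 eV

Since this is positive, energy must be absorbed (photon absorption).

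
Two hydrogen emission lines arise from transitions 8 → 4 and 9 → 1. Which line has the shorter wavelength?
9 → 1

Calculate the energy for each transition:

Transition 8 → 4:
ΔE₁ = |E_4 - E_8| = |-13.6057/4² - (-13.6057/8²)|
ΔE₁ = |-0.85035625000 - (-0.21258906250)| = 0.63776719 eV

Transition 9 → 1:
ΔE₂ = |E_1 - E_9| = |-13.6057/1² - (-13.6057/9²)|
ΔE₂ = |-13.60570000000 - (-0.16797160494)| = 13.43772840 eV

Since 13.43772840 eV > 0.63776719 eV, the transition 9 → 1 emits the more energetic photon.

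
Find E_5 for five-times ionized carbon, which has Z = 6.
-19.5922 eV

For hydrogen-like ions, the energy levels scale with Z²:
E_n = -13.6057 Z² / n² eV

For C⁵⁺ (Z = 6) at n = 5:
E_5 = -13.6057 × 6² / 5²
E_5 = -13.6057 × 36 / 25
E_5 = -489.8052 / 25
E_5 = -19.5922 eV

The energy is 36 times more negative than hydrogen at the same n due to the stronger nuclear charge.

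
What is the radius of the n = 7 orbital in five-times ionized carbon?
0.432161 nm (or 4.321614 Å)

The Bohr radius formula is:
r_n = n² a₀ / Z

where a₀ = 0.052917721 nm is the Bohr radius.

For C⁵⁺ (Z = 6) at n = 7:
r_7 = 7² × 0.052917721 nm / 6
r_7 = 49 × 0.052917721 nm / 6
r_7 = 2.5929683 nm / 6
r_7 = 0.432161 nm

The electron orbits at approximately 0.432161 nm from the nucleus.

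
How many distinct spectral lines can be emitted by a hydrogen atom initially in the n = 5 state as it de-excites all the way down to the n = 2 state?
6

The electron can occupy levels n = 2, 3, ..., 5 during de-excitation — that is m = 5 - 2 + 1 = 4 distinct levels.

The number of distinct spectral lines equals the number of ways to choose 2 of these m levels (each pair gives one possible emission transition):

Number of lines = m(m-1)/2 = 4×3/2 = 6

These correspond to all possible transitions between the 4 levels:
5 → 4, 5 → 3, 5 → 2, 4 → 3, 4 → 2, 3 → 2

Each transition produces a photon with a unique energy (and thus wavelength). This count does not depend on Z.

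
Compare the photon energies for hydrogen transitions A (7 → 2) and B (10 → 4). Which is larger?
7 → 2

Calculate the energy for each transition:

Transition 7 → 2:
ΔE₁ = |E_2 - E_7| = |-13.6057/2² - (-13.6057/7²)|
ΔE₁ = |-3.401425000000 - (-0.277667346939)| = 3.123757653 eV

Transition 10 → 4:
ΔE₂ = |E_4 - E_10| = |-13.6057/4² - (-13.6057/10²)|
ΔE₂ = |-0.850356250000 - (-0.136057000000)| = 0.714299250 eV

Since 3.123757653 eV > 0.714299250 eV, the transition 7 → 2 emits the more energetic photon.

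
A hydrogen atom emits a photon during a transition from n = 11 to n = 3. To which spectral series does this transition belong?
Paschen series

The spectral series in hydrogen are named based on the final (lower) energy level:
- Lyman series: n_final = 1 (ultraviolet)
- Balmer series: n_final = 2 (visible/near-UV)
- Paschen series: n_final = 3 (infrared)
- Brackett series: n_final = 4 (infrared)
- Pfund series: n_final = 5 (far infrared)

Since this transition ends at n = 3, it belongs to the Paschen series.

For reference, this 11 → 3 line has photon energy
ΔE = 13.6057 eV × (1/3² - 1/11²) = 1.3993006428 eV,
corresponding to wavelength λ = hc/ΔE = 1239.84 eV·nm / 1.3993006428 eV = 886.042614 nm in the infrared region.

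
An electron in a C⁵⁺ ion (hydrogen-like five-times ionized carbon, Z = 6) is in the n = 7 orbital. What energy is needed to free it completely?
9.996 eV

The ionization energy is the energy needed to remove the electron completely (n → ∞).

For a hydrogen-like ion with Z = 6, E_n = -13.6057 Z² / n² eV.

At n = 7: E_7 = -13.6057 × 6² / 7² = -9.996024 eV
At n = ∞: E_∞ = 0 eV

Ionization energy = E_∞ - E_7 = 0 - (-9.996024) = 9.996024 eV
Ionization energy ≈ 9.996 eV

This is also called the binding energy of the electron in state n = 7.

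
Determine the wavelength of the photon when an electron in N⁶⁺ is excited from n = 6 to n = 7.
252.350 nm

First, find the transition energy using E_n = -13.6057 Z² / n² eV:
E_6 = -13.6057 × 7² / 6² = -18.5188694 eV
E_7 = -13.6057 × 7² / 7² = -13.6057000 eV

Photon energy: |ΔE| = |E_7 - E_6| = 4.9131694 eV

Convert to wavelength using E = hc/λ with hc = 1239.84 eV·nm:
λ = hc/E = 1239.84 eV·nm / 4.9131694 eV
λ = 252.350 nm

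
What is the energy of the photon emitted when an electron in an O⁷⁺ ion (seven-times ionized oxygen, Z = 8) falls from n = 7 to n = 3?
78.981 eV

The energy levels are E_n = -13.6057 Z² eV / n².

Energy at n = 7: E_7 = -13.6057 × 8² / 7² = -17.770710 eV
Energy at n = 3: E_3 = -13.6057 × 8² / 3² = -96.751644 eV

For emission (electron falling to lower state), the photon energy is:
E_photon = E_7 - E_3 = |-17.770710 - (-96.751644)|
E_photon = 78.981 eV

This energy is carried away by the emitted photon.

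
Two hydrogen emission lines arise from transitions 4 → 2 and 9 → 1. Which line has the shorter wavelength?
9 → 1

Calculate the energy for each transition:

Transition 4 → 2:
ΔE₁ = |E_2 - E_4| = |-13.6057/2² - (-13.6057/4²)|
ΔE₁ = |-3.40142500000 - (-0.85035625000)| = 2.55106875 eV

Transition 9 → 1:
ΔE₂ = |E_1 - E_9| = |-13.6057/1² - (-13.6057/9²)|
ΔE₂ = |-13.60570000000 - (-0.16797160494)| = 13.43772840 eV

Since 13.43772840 eV > 2.55106875 eV, the transition 9 → 1 emits the more energetic photon.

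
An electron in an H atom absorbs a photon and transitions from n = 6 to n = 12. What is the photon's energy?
0.283 eV

The energy levels of a hydrogen-like atom are E_n = -13.6057 eV / n².

Energy at n = 6: E_6 = -13.6057 / 6² = -0.377936 eV
Energy at n = 12: E_12 = -13.6057 / 12² = -0.094484 eV

The excitation energy is the difference:
ΔE = E_12 - E_6
ΔE = -0.094484 - (-0.377936)
ΔE = 0.283 eV

Since this is positive, energy must be absorbed (photon absorption).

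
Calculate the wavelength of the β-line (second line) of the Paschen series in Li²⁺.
142.38518 nm

The lines of a series are numbered from the longest wavelength (smallest ΔE) outward; the second line is the transition from n = n_f + 2 to n_f.
The Paschen series has all transitions ending at n_f = 3.

For Li²⁺ (Z = 3), the second line (β-line) is the jump from n = 5 to n = 3:
E_5 = -13.6057 × 3² / 5² = -4.898052000 eV
E_3 = -13.6057 × 3² / 3² = -13.605700000 eV
ΔE = E_5 - E_3 = 8.707648000 eV

λ = hc/E = 1239.84 eV·nm / 8.707648000 eV
λ = 142.38518 nm

This is the β-line of the Paschen series in Li²⁺.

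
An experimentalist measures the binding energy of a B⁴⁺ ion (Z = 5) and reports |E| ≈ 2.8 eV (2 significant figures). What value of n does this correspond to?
n = 11

The exact energy levels follow E_n = -13.6057 Z² / n² eV with Z = 5.

The measured value (-2.8 eV) is reported to only 2 significant figures, so we must test candidate n values and see which one matches to that precision.

Candidate energies:
  n = 9:  E = -13.6057 × 5² / 9² = -4.19929 eV
  n = 10:  E = -13.6057 × 5² / 10² = -3.40143 eV
  n = 11:  E = -13.6057 × 5² / 11² = -2.81110 eV  ← matches
  n = 12:  E = -13.6057 × 5² / 12² = -2.36210 eV
  n = 13:  E = -13.6057 × 5² / 13² = -2.01268 eV

Checking against the measurement of -2.8 eV (2 sig figs), only n = 11 agrees:
E_11 = -2.81110 eV, which rounds to -2.8 eV ✓

Therefore n = 11.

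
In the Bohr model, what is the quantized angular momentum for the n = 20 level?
2.11e-33 J·s (or 20ℏ)

In the Bohr model, angular momentum is quantized:
L = nℏ

where ℏ = h/(2π) = 1.0546e-34 J·s

For n = 20:
L = 20 × 1.0546e-34 J·s
L = 2.11e-33 J·s

This can also be written as L = 20ℏ.
The angular momentum is an integer multiple of the reduced Planck constant.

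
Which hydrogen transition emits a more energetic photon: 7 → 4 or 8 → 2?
8 → 2

Calculate the energy for each transition:

Transition 7 → 4:
ΔE₁ = |E_4 - E_7| = |-13.6057/4² - (-13.6057/7²)|
ΔE₁ = |-0.8503562500 - (-0.2776673469)| = 0.5726889 eV

Transition 8 → 2:
ΔE₂ = |E_2 - E_8| = |-13.6057/2² - (-13.6057/8²)|
ΔE₂ = |-3.4014250000 - (-0.2125890625)| = 3.1888359 eV

Since 3.1888359 eV > 0.5726889 eV, the transition 8 → 2 emits the more energetic photon.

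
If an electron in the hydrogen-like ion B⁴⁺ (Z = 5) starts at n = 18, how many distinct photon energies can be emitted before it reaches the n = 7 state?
66

The electron can occupy levels n = 7, 8, ..., 18 during de-excitation — that is m = 18 - 7 + 1 = 12 distinct levels.

The number of distinct spectral lines equals the number of ways to choose 2 of these m levels (each pair gives one possible emission transition):

Number of lines = m(m-1)/2 = 12×11/2 = 66

These correspond to all possible transitions between the 12 levels:
18 → 17, 18 → 16, 18 → 15, 18 → 14, 18 → 13, 18 → 12, 18 → 11, 18 → 10...

Each transition produces a photon with a unique energy (and thus wavelength). This count does not depend on Z.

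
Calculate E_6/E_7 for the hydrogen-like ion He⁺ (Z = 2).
1.36

Using E_n = -13.6057 Z² / n² eV with Z = 2:

E_6 = -13.6057 × 2² / 6² = -54.4228 / 36 = -1.51174444 eV
E_7 = -13.6057 × 2² / 7² = -54.4228 / 49 = -1.11066939 eV

The ratio is:
E_6/E_7 = (-1.51174444) / (-1.11066939)
E_6/E_7 = (-54.4228/36) / (-54.4228/49)
E_6/E_7 = 49/36
E_6/E_7 = 1.36
(Note: the Z² factors cancel in the ratio.)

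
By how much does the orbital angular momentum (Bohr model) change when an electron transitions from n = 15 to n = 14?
1.05e-34 J·s (or 1ℏ)

In the Bohr model, L_n = nℏ where ℏ = 1.0546e-34 J·s.

L_15 = 15ℏ = 1.5819e-33 J·s
L_14 = 14ℏ = 1.4764e-33 J·s

ΔL = L_15 - L_14 = (15 - 14)ℏ = 1ℏ
ΔL = 1 × 1.0546e-34 J·s = 1.05e-34 J·s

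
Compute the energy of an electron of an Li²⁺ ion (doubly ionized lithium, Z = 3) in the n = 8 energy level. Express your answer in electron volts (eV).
-1.9133 eV

The energy levels of a hydrogen-like atom are given by:
E_n = -13.6057 Z² / n² eV  (with Z = 3 for Li²⁺)

For n = 8:
E_8 = -13.6057 × 3² / 8²
E_8 = -13.6057 × 9 / 64
E_8 = -1.9133 eV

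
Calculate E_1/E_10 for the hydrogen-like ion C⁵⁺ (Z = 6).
100.00000

Using E_n = -13.6057 Z² / n² eV with Z = 6:

E_1 = -13.6057 × 6² / 1² = -489.8052 / 1 = -489.80520000000 eV
E_10 = -13.6057 × 6² / 10² = -489.8052 / 100 = -4.89805200000 eV

The ratio is:
E_1/E_10 = (-489.80520000000) / (-4.89805200000)
E_1/E_10 = (-489.8052/1) / (-489.8052/100)
E_1/E_10 = 100/1
E_1/E_10 = 100.00000
(Note: the Z² factors cancel in the ratio.)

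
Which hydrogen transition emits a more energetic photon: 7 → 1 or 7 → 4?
7 → 1

Calculate the energy for each transition:

Transition 7 → 1:
ΔE₁ = |E_1 - E_7| = |-13.6057/1² - (-13.6057/7²)|
ΔE₁ = |-13.60570000 - (-0.27766735)| = 13.32803 eV

Transition 7 → 4:
ΔE₂ = |E_4 - E_7| = |-13.6057/4² - (-13.6057/7²)|
ΔE₂ = |-0.85035625 - (-0.27766735)| = 0.57269 eV

Since 13.32803 eV > 0.57269 eV, the transition 7 → 1 emits the more energetic photon.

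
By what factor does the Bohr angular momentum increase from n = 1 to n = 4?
4.000

In the Bohr model, L_n = nℏ, so the ratio is purely the ratio of quantum numbers:

L_4/L_1 = 4ℏ / 1ℏ = 4/1 = 4.000

The angular momentum scales linearly with n.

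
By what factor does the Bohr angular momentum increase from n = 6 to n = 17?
2.833

In the Bohr model, L_n = nℏ, so the ratio is purely the ratio of quantum numbers:

L_17/L_6 = 17ℏ / 6ℏ = 17/6 = 2.833

The angular momentum scales linearly with n.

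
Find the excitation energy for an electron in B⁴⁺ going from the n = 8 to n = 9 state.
1.12 eV

The energy levels of a hydrogen-like atom are E_n = -13.6057 Z² eV / n².

Energy at n = 8: E_8 = -13.6057 × 5² / 8² = -5.31473 eV
Energy at n = 9: E_9 = -13.6057 × 5² / 9² = -4.19929 eV

The excitation energy is the difference:
ΔE = E_9 - E_8
ΔE = -4.19929 - (-5.31473)
ΔE = 1.12 eV

Since this is positive, energy must be absorbed (photon absorption).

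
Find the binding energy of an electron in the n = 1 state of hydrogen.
13.61 eV

The ionization energy is the energy needed to remove the electron completely (n → ∞).

For hydrogen, E_n = -13.6057 eV / n².

At n = 1: E_1 = -13.6057 / 1² = -13.60570 eV
At n = ∞: E_∞ = 0 eV

Ionization energy = E_∞ - E_1 = 0 - (-13.60570) = 13.60570 eV
Ionization energy ≈ 13.61 eV

This is also called the binding energy of the electron in state n = 1.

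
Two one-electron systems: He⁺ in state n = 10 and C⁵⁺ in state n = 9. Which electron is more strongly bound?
C⁵⁺ at n = 9 (E = -6.047 eV)

Using E_n = -13.6057 Z² / n² eV:

He⁺ (Z = 2) at n = 10:
E = -13.6057 × 2² / 10² = -13.6057 × 4 / 100 = -0.544228 eV

C⁵⁺ (Z = 6) at n = 9:
E = -13.6057 × 6² / 9² = -13.6057 × 36 / 81 = -6.046978 eV

Since -6.046978 eV < -0.544228 eV,
C⁵⁺ at n = 9 is more tightly bound (requires more energy to ionize).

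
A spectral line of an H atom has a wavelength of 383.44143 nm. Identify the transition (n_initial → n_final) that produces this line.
n = 9 → n = 2

First, find the photon energy from the wavelength (hc = 1239.84 eV·nm):
E = hc/λ = 1239.84 eV·nm / 383.44143 nm = 3.2334534 eV

The energy levels of hydrogen satisfy E_n = -13.6057 / n² eV, so an emission n_i → n_f releases
ΔE = 13.6057 × (1/n_f² − 1/n_i²) eV.

Setting ΔE equal to the photon energy:
1/n_f² − 1/n_i² = 3.2334534 / 13.6057 = 0.23765432

Since 1/n_i² must be positive, we need 1/n_f² > 0.23765432, i.e. n_f ≤ 2. For each allowed n_f, solve n_i = (1/n_f² − 0.23765432)^(−1/2) and check whether it is a whole number:
  n_f = 1: 1/n_i² = 1.00000000 − 0.23765432 = 0.76234568 → n_i = 1.145  (not an integer) ✗
  n_f = 2: 1/n_i² = 0.25000000 − 0.23765432 = 0.01234568 → n_i = 9.000  → integer, n_i = 9 ✓

Only n_f = 2 gives an integer upper level, n_i = 9.

The transition is from n = 9 to n = 2 (emission).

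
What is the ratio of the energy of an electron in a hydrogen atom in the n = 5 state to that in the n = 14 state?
7.840

Using E_n = -13.6057 Z² / n² eV with Z = 1:

E_5 = -13.6057 / 5² = -13.6057 / 25 = -0.544228000 eV
E_14 = -13.6057 / 14² = -13.6057 / 196 = -0.069416837 eV

The ratio is:
E_5/E_14 = (-0.544228000) / (-0.069416837)
E_5/E_14 = (-13.6057/25) / (-13.6057/196)
E_5/E_14 = 196/25
E_5/E_14 = 7.840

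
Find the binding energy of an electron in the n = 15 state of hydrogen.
0.060470 eV

The ionization energy is the energy needed to remove the electron completely (n → ∞).

For hydrogen, E_n = -13.6057 eV / n².

At n = 15: E_15 = -13.6057 / 15² = -0.060469778 eV
At n = ∞: E_∞ = 0 eV

Ionization energy = E_∞ - E_15 = 0 - (-0.060469778) = 0.060469778 eV
Ionization energy ≈ 0.060470 eV

This is also called the binding energy of the electron in state n = 15.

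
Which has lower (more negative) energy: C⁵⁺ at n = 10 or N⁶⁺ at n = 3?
N⁶⁺ at n = 3 (E = -74.075 eV)

Using E_n = -13.6057 Z² / n² eV:

C⁵⁺ (Z = 6) at n = 10:
E = -13.6057 × 6² / 10² = -13.6057 × 36 / 100 = -4.898052 eV

N⁶⁺ (Z = 7) at n = 3:
E = -13.6057 × 7² / 3² = -13.6057 × 49 / 9 = -74.075478 eV

Since -74.075478 eV < -4.898052 eV,
N⁶⁺ at n = 3 is more tightly bound (requires more energy to ionize).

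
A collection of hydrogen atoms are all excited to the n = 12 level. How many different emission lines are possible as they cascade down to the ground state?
66

The electron can occupy levels n = 1, 2, ..., 12 during de-excitation — that is m = 12 - 1 + 1 = 12 distinct levels.

The number of distinct spectral lines equals the number of ways to choose 2 of these m levels (each pair gives one possible emission transition):

Number of lines = m(m-1)/2 = 12×11/2 = 66

These correspond to all possible transitions between the 12 levels:
12 → 11, 12 → 10, 12 → 9, 12 → 8, 12 → 7, 12 → 6, 12 → 5, 12 → 4...

Each transition produces a photon with a unique energy (and thus wavelength). This count does not depend on Z.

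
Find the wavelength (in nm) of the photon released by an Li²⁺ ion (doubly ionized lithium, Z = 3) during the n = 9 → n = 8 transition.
3087.58068 nm

First, find the transition energy using E_n = -13.6057 Z² / n² eV:
E_9 = -13.6057 × 3² / 9² = -1.51174444444 eV
E_8 = -13.6057 × 3² / 8² = -1.91330156250 eV

Photon energy: |ΔE| = |E_8 - E_9| = 0.40155711806 eV

Convert to wavelength using E = hc/λ with hc = 1239.84 eV·nm:
λ = hc/E = 1239.84 eV·nm / 0.40155711806 eV
λ = 3087.58068 nm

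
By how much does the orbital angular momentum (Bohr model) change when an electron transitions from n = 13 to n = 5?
8.44e-34 J·s (or 8ℏ)

In the Bohr model, L_n = nℏ where ℏ = 1.0546e-34 J·s.

L_13 = 13ℏ = 1.3710e-33 J·s
L_5 = 5ℏ = 5.2730e-34 J·s

ΔL = L_13 - L_5 = (13 - 5)ℏ = 8ℏ
ΔL = 8 × 1.0546e-34 J·s = 8.44e-34 J·s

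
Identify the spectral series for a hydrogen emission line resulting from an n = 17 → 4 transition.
Brackett series

The spectral series in hydrogen are named based on the final (lower) energy level:
- Lyman series: n_final = 1 (ultraviolet)
- Balmer series: n_final = 2 (visible/near-UV)
- Paschen series: n_final = 3 (infrared)
- Brackett series: n_final = 4 (infrared)
- Pfund series: n_final = 5 (far infrared)

Since this transition ends at n = 4, it belongs to the Brackett series.

For reference, this 17 → 4 line has photon energy
ΔE = 13.6057 eV × (1/4² - 1/17²) = 0.80327770 eV,
corresponding to wavelength λ = hc/ΔE = 1239.84 eV·nm / 0.80327770 eV = 1543.48 nm in the infrared region.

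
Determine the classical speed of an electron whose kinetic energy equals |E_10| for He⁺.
4.38e+05 m/s (or 0.145947% of c)

The binding energy at n = 10 for He⁺ is:
E_10 = -13.6057 × 2²/10² = -0.54422800 eV
|E_10| = 0.54422800 eV

Convert to Joules:
KE = 0.54422800 eV × (1.602177 × 10⁻¹⁹ J/eV) = 8.7195e-20 J

Using KE = ½mv²:
v = √(2·KE/m_e)
v = √(2 × 8.7195e-20 J / 9.10938 × 10⁻³¹ kg)
v = 4.38e+05 m/s

This is approximately 0.145947% the speed of light.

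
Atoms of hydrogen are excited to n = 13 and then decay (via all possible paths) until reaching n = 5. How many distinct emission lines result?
36

The electron can occupy levels n = 5, 6, ..., 13 during de-excitation — that is m = 13 - 5 + 1 = 9 distinct levels.

The number of distinct spectral lines equals the number of ways to choose 2 of these m levels (each pair gives one possible emission transition):

Number of lines = m(m-1)/2 = 9×8/2 = 36

These correspond to all possible transitions between the 9 levels:
13 → 12, 13 → 11, 13 → 10, 13 → 9, 13 → 8, 13 → 7, 13 → 6, 13 → 5...

Each transition produces a photon with a unique energy (and thus wavelength). This count does not depend on Z.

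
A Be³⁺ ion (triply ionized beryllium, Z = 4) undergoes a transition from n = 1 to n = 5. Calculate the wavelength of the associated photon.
5.932716 nm

First, find the transition energy using E_n = -13.6057 Z² / n² eV:
E_1 = -13.6057 × 4² / 1² = -217.69120000 eV
E_5 = -13.6057 × 4² / 5² = -8.70764800 eV

Photon energy: |ΔE| = |E_5 - E_1| = 208.98355200 eV

Convert to wavelength using E = hc/λ with hc = 1239.84 eV·nm:
λ = hc/E = 1239.84 eV·nm / 208.98355200 eV
λ = 5.932716 nm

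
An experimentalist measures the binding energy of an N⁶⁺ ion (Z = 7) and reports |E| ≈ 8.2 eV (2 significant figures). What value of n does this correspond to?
n = 9

The exact energy levels follow E_n = -13.6057 Z² / n² eV with Z = 7.

The measured value (-8.2 eV) is reported to only 2 significant figures, so we must test candidate n values and see which one matches to that precision.

Candidate energies:
  n = 7:  E = -13.6057 × 7² / 7² = -13.60570 eV
  n = 8:  E = -13.6057 × 7² / 8² = -10.41686 eV
  n = 9:  E = -13.6057 × 7² / 9² = -8.23061 eV  ← matches
  n = 10:  E = -13.6057 × 7² / 10² = -6.66679 eV
  n = 11:  E = -13.6057 × 7² / 11² = -5.50975 eV

Checking against the measurement of -8.2 eV (2 sig figs), only n = 9 agrees:
E_9 = -8.23061 eV, which rounds to -8.2 eV ✓

Therefore n = 9.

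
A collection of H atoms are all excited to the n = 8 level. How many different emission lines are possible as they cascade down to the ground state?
28

The electron can occupy levels n = 1, 2, ..., 8 during de-excitation — that is m = 8 - 1 + 1 = 8 distinct levels.

The number of distinct spectral lines equals the number of ways to choose 2 of these m levels (each pair gives one possible emission transition):

Number of lines = m(m-1)/2 = 8×7/2 = 28

These correspond to all possible transitions between the 8 levels:
8 → 7, 8 → 6, 8 → 5, 8 → 4, 8 → 3, 8 → 2, 8 → 1, 7 → 6...

Each transition produces a photon with a unique energy (and thus wavelength). This count does not depend on Z.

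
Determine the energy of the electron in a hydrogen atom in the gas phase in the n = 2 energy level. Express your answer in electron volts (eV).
-3.40 eV

The energy levels of a hydrogen-like atom are given by:
E_n = -13.6057 eV / n²

For n = 2:
E_2 = -13.6057 eV / 2²
E_2 = -13.6057 eV / 4
E_2 = -3.40 eV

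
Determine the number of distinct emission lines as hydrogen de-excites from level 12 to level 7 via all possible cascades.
15

The electron can occupy levels n = 7, 8, ..., 12 during de-excitation — that is m = 12 - 7 + 1 = 6 distinct levels.

The number of distinct spectral lines equals the number of ways to choose 2 of these m levels (each pair gives one possible emission transition):

Number of lines = m(m-1)/2 = 6×5/2 = 15

These correspond to all possible transitions between the 6 levels:
12 → 11, 12 → 10, 12 → 9, 12 → 8, 12 → 7, 11 → 10, 11 → 9, 11 → 8...

Each transition produces a photon with a unique energy (and thus wavelength). This count does not depend on Z.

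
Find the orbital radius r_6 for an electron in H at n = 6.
1.9050 nm (or 19.0504 Å)

The Bohr radius formula is:
r_n = n² a₀ / Z

where a₀ = 0.0529177 nm is the Bohr radius.

For H (Z = 1) at n = 6:
r_6 = 6² × 0.0529177 nm / 1
r_6 = 36 × 0.0529177 nm / 1
r_6 = 1.90504 nm / 1
r_6 = 1.9050 nm

The electron orbits at approximately 1.9050 nm from the nucleus.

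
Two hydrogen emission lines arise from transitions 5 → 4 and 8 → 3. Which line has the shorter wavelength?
8 → 3

Calculate the energy for each transition:

Transition 5 → 4:
ΔE₁ = |E_4 - E_5| = |-13.6057/4² - (-13.6057/5²)|
ΔE₁ = |-0.85035625 - (-0.54422800)| = 0.30613 eV

Transition 8 → 3:
ΔE₂ = |E_3 - E_8| = |-13.6057/3² - (-13.6057/8²)|
ΔE₂ = |-1.51174444 - (-0.21258906)| = 1.29916 eV

Since 1.29916 eV > 0.30613 eV, the transition 8 → 3 emits the more energetic photon.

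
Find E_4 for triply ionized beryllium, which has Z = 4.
-13.60570 eV

For hydrogen-like ions, the energy levels scale with Z²:
E_n = -13.6057 Z² / n² eV

For Be³⁺ (Z = 4) at n = 4:
E_4 = -13.6057 × 4² / 4²
E_4 = -13.6057 × 16 / 16
E_4 = -217.6912 / 16
E_4 = -13.60570 eV

The energy is 16 times more negative than hydrogen at the same n due to the stronger nuclear charge.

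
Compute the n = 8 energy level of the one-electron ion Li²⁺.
-1.913 eV

For hydrogen-like ions, the energy levels scale with Z²:
E_n = -13.6057 Z² / n² eV

For Li²⁺ (Z = 3) at n = 8:
E_8 = -13.6057 × 3² / 8²
E_8 = -13.6057 × 9 / 64
E_8 = -122.4513 / 64
E_8 = -1.913 eV

The energy is 9 times more negative than hydrogen at the same n due to the stronger nuclear charge.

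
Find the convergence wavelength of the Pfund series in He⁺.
569.5407 nm

The series limit corresponds to the transition from n = ∞ to n = 5.
This is the highest energy (shortest wavelength) transition in the Pfund series.

E_∞ = 0 eV
E_5 = -13.6057 × 2² / 5² = -2.17691200 eV

Energy at series limit:
ΔE = E_∞ - E_5 = 0 - (-2.17691200) = 2.17691200 eV
λ = hc/E = 1239.84 eV·nm / 2.17691200 eV = 569.5407 nm

This energy equals the ionization energy from the n = 5 state of He⁺.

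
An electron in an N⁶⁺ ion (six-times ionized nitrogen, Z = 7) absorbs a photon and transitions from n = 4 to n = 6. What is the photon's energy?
23.148587 eV

The energy levels of a hydrogen-like atom are E_n = -13.6057 Z² eV / n².

Energy at n = 4: E_4 = -13.6057 × 7² / 4² = -41.667456250 eV
Energy at n = 6: E_6 = -13.6057 × 7² / 6² = -18.518869444 eV

The excitation energy is the difference:
ΔE = E_6 - E_4
ΔE = -18.518869444 - (-41.667456250)
ΔE = 23.148587 eV

Since this is positive, energy must be absorbed (photon absorption).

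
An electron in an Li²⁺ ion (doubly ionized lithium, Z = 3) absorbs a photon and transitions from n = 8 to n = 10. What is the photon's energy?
0.69 eV

The energy levels of a hydrogen-like atom are E_n = -13.6057 Z² eV / n².

Energy at n = 8: E_8 = -13.6057 × 3² / 8² = -1.91330 eV
Energy at n = 10: E_10 = -13.6057 × 3² / 10² = -1.22451 eV

The excitation energy is the difference:
ΔE = E_10 - E_8
ΔE = -1.22451 - (-1.91330)
ΔE = 0.69 eV

Since this is positive, energy must be absorbed (photon absorption).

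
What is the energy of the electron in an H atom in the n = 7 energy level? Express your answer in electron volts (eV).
-0.2777 eV

The energy levels of a hydrogen-like atom are given by:
E_n = -13.6057 eV / n²

For n = 7:
E_7 = -13.6057 eV / 7²
E_7 = -13.6057 eV / 49
E_7 = -0.2777 eV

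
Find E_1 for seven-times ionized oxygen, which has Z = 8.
-870.765 eV

For hydrogen-like ions, the energy levels scale with Z²:
E_n = -13.6057 Z² / n² eV

For O⁷⁺ (Z = 8) at n = 1:
E_1 = -13.6057 × 8² / 1²
E_1 = -13.6057 × 64 / 1
E_1 = -870.7648 / 1
E_1 = -870.765 eV

The energy is 64 times more negative than hydrogen at the same n due to the stronger nuclear charge.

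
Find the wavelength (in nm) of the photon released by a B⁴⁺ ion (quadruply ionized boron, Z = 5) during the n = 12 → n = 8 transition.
419.9110 nm

First, find the transition energy using E_n = -13.6057 Z² / n² eV:
E_12 = -13.6057 × 5² / 12² = -2.36210069 eV
E_8 = -13.6057 × 5² / 8² = -5.31472656 eV

Photon energy: |ΔE| = |E_8 - E_12| = 2.95262587 eV

Convert to wavelength using E = hc/λ with hc = 1239.84 eV·nm:
λ = hc/E = 1239.84 eV·nm / 2.95262587 eV
λ = 419.9110 nm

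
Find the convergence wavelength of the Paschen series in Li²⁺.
91.1265 nm

The series limit corresponds to the transition from n = ∞ to n = 3.
This is the highest energy (shortest wavelength) transition in the Paschen series.

E_∞ = 0 eV
E_3 = -13.6057 × 3² / 3² = -13.605700 eV

Energy at series limit:
ΔE = E_∞ - E_3 = 0 - (-13.605700) = 13.605700 eV
λ = hc/E = 1239.84 eV·nm / 13.605700 eV = 91.1265 nm

This energy equals the ionization energy from the n = 3 state of Li²⁺.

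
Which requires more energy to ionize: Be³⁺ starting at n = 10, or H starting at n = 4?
Be³⁺ at n = 10 (E = -2.177 eV)

Using E_n = -13.6057 Z² / n² eV:

Be³⁺ (Z = 4) at n = 10:
E = -13.6057 × 4² / 10² = -13.6057 × 16 / 100 = -2.176912 eV

H (Z = 1) at n = 4:
E = -13.6057 × 1² / 4² = -13.6057 × 1 / 16 = -0.850356 eV

Since -2.176912 eV < -0.850356 eV,
Be³⁺ at n = 10 is more tightly bound (requires more energy to ionize).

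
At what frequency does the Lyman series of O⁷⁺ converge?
2.106e+17 Hz

The series limit corresponds to the transition from n = ∞ to n = 1.
This is the highest energy (shortest wavelength) transition in the Lyman series.

E_∞ = 0 eV
E_1 = -13.6057 × 8² / 1² = -870.7648 eV

Energy at series limit:
ΔE = E_∞ - E_1 = 0 - (-870.7648) = 870.7648 eV
E = 870.7648 eV × (1.602177 × 10⁻¹⁹ J/eV) = 1.39512e-16 J
f = E/h = 1.39512e-16 J / (6.62607 × 10⁻³⁴ J·s) = 2.106e+17 Hz

This energy equals the ionization energy from the n = 1 state of O⁷⁺.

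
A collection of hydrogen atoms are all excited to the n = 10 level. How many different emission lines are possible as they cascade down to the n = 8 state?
3

The electron can occupy levels n = 8, 9, ..., 10 during de-excitation — that is m = 10 - 8 + 1 = 3 distinct levels.

The number of distinct spectral lines equals the number of ways to choose 2 of these m levels (each pair gives one possible emission transition):

Number of lines = m(m-1)/2 = 3×2/2 = 3

These correspond to all possible transitions between the 3 levels:
10 → 9, 10 → 8, 9 → 8

Each transition produces a photon with a unique energy (and thus wavelength). This count does not depend on Z.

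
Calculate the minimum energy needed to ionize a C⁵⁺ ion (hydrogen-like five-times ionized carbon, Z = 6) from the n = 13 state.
2.89826 eV

The ionization energy is the energy needed to remove the electron completely (n → ∞).

For a hydrogen-like ion with Z = 6, E_n = -13.6057 Z² / n² eV.

At n = 13: E_13 = -13.6057 × 6² / 13² = -2.89825562 eV
At n = ∞: E_∞ = 0 eV

Ionization energy = E_∞ - E_13 = 0 - (-2.89825562) = 2.89825562 eV
Ionization energy ≈ 2.89826 eV

This is also called the binding energy of the electron in state n = 13.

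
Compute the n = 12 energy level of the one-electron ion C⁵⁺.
-3.40 eV

For hydrogen-like ions, the energy levels scale with Z²:
E_n = -13.6057 Z² / n² eV

For C⁵⁺ (Z = 6) at n = 12:
E_12 = -13.6057 × 6² / 12²
E_12 = -13.6057 × 36 / 144
E_12 = -489.8052 / 144
E_12 = -3.40 eV

The energy is 36 times more negative than hydrogen at the same n due to the stronger nuclear charge.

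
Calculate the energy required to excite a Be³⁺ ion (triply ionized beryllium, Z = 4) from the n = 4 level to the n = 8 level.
10.204275 eV

The energy levels of a hydrogen-like atom are E_n = -13.6057 Z² eV / n².

Energy at n = 4: E_4 = -13.6057 × 4² / 4² = -13.605700000 eV
Energy at n = 8: E_8 = -13.6057 × 4² / 8² = -3.401425000 eV

The excitation energy is the difference:
ΔE = E_8 - E_4
ΔE = -3.401425000 - (-13.605700000)
ΔE = 10.204275 eV

Since this is positive, energy must be absorbed (photon absorption).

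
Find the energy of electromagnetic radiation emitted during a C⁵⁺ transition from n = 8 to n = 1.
482.1520 eV

The energy levels are E_n = -13.6057 Z² eV / n².

Energy at n = 8: E_8 = -13.6057 × 6² / 8² = -7.6532063 eV
Energy at n = 1: E_1 = -13.6057 × 6² / 1² = -489.8052000 eV

For emission (electron falling to lower state), the photon energy is:
E_photon = E_8 - E_1 = |-7.6532063 - (-489.8052000)|
E_photon = 482.1520 eV

This energy is carried away by the emitted photon.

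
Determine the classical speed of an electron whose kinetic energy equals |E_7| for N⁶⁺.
2.19e+06 m/s (or 0.73% of c)

The binding energy at n = 7 for N⁶⁺ is:
E_7 = -13.6057 × 7²/7² = -13.6057 eV
|E_7| = 13.6057 eV

Convert to Joules:
KE = 13.6057 eV × (1.602177 × 10⁻¹⁹ J/eV) = 2.1799e-18 J

Using KE = ½mv²:
v = √(2·KE/m_e)
v = √(2 × 2.1799e-18 J / 9.10938 × 10⁻³¹ kg)
v = 2.19e+06 m/s

This is approximately 0.73% the speed of light.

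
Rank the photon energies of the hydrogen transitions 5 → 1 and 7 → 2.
5 → 1

Calculate the energy for each transition:

Transition 5 → 1:
ΔE₁ = |E_1 - E_5| = |-13.6057/1² - (-13.6057/5²)|
ΔE₁ = |-13.605700000000 - (-0.544228000000)| = 13.061472000 eV

Transition 7 → 2:
ΔE₂ = |E_2 - E_7| = |-13.6057/2² - (-13.6057/7²)|
ΔE₂ = |-3.401425000000 - (-0.277667346939)| = 3.123757653 eV

Since 13.061472000 eV > 3.123757653 eV, the transition 5 → 1 emits the more energetic photon.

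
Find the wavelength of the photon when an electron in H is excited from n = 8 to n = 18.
7267.69 nm

First, find the transition energy using E_n = -13.6057 / n² eV:
E_8 = -13.6057 / 8² = -0.21258906 eV
E_18 = -13.6057 / 18² = -0.04199290 eV

Photon energy: |ΔE| = |E_18 - E_8| = 0.17059616 eV

Convert to wavelength using E = hc/λ with hc = 1239.84 eV·nm:
λ = hc/E = 1239.84 eV·nm / 0.17059616 eV
λ = 7267.69 nm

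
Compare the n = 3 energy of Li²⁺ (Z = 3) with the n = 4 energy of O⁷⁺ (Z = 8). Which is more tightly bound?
O⁷⁺ at n = 4 (E = -54.422800 eV)

Using E_n = -13.6057 Z² / n² eV:

Li²⁺ (Z = 3) at n = 3:
E = -13.6057 × 3² / 3² = -13.6057 × 9 / 9 = -13.605700000 eV

O⁷⁺ (Z = 8) at n = 4:
E = -13.6057 × 8² / 4² = -13.6057 × 64 / 16 = -54.422800000 eV

Since -54.422800000 eV < -13.605700000 eV,
O⁷⁺ at n = 4 is more tightly bound (requires more energy to ionize).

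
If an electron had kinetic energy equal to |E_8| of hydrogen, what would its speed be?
2.735e+05 m/s (or 0.09% of c)

The binding energy at n = 8 for hydrogen is:
E_8 = -13.6057/8² = -0.2125891 eV
|E_8| = 0.2125891 eV

Convert to Joules:
KE = 0.2125891 eV × (1.602177 × 10⁻¹⁹ J/eV) = 3.40605e-20 J

Using KE = ½mv²:
v = √(2·KE/m_e)
v = √(2 × 3.40605e-20 J / 9.10938 × 10⁻³¹ kg)
v = 2.735e+05 m/s

This is approximately 0.09% the speed of light.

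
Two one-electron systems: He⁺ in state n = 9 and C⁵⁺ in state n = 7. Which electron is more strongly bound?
C⁵⁺ at n = 7 (E = -9.996 eV)

Using E_n = -13.6057 Z² / n² eV:

He⁺ (Z = 2) at n = 9:
E = -13.6057 × 2² / 9² = -13.6057 × 4 / 81 = -0.671886 eV

C⁵⁺ (Z = 6) at n = 7:
E = -13.6057 × 6² / 7² = -13.6057 × 36 / 49 = -9.996024 eV

Since -9.996024 eV < -0.671886 eV,
C⁵⁺ at n = 7 is more tightly bound (requires more energy to ionize).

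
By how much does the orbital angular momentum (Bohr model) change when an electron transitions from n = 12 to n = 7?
5.27286e-34 J·s (or 5ℏ)

In the Bohr model, L_n = nℏ where ℏ = 1.0545718e-34 J·s.

L_12 = 12ℏ = 1.2654862e-33 J·s
L_7 = 7ℏ = 7.3820026e-34 J·s

ΔL = L_12 - L_7 = (12 - 7)ℏ = 5ℏ
ΔL = 5 × 1.0545718e-34 J·s = 5.27286e-34 J·s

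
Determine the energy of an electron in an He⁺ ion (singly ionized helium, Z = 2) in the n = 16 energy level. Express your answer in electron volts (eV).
-0.21 eV

The energy levels of a hydrogen-like atom are given by:
E_n = -13.6057 Z² / n² eV  (with Z = 2 for He⁺)

For n = 16:
E_16 = -13.6057 × 2² / 16²
E_16 = -13.6057 × 4 / 256
E_16 = -0.21 eV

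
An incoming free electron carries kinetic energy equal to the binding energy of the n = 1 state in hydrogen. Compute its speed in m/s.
2.18769e+06 m/s (or 0.7297% of c)

The binding energy at n = 1 for hydrogen is:
E_1 = -13.6057/1² = -13.6057000 eV
|E_1| = 13.6057000 eV

Convert to Joules:
KE = 13.6057000 eV × (1.602177 × 10⁻¹⁹ J/eV) = 2.1798740e-18 J

Using KE = ½mv²:
v = √(2·KE/m_e)
v = √(2 × 2.1798740e-18 J / 9.10938 × 10⁻³¹ kg)
v = 2.18769e+06 m/s

This is approximately 0.7297% the speed of light.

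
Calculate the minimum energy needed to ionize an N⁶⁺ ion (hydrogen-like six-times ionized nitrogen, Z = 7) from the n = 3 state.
74.0755 eV

The ionization energy is the energy needed to remove the electron completely (n → ∞).

For a hydrogen-like ion with Z = 7, E_n = -13.6057 Z² / n² eV.

At n = 3: E_3 = -13.6057 × 7² / 3² = -74.0754778 eV
At n = ∞: E_∞ = 0 eV

Ionization energy = E_∞ - E_3 = 0 - (-74.0754778) = 74.0754778 eV
Ionization energy ≈ 74.0755 eV

This is also called the binding energy of the electron in state n = 3.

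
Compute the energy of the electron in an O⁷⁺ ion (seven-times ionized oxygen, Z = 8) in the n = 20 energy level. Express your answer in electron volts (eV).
-2.1769 eV

The energy levels of a hydrogen-like atom are given by:
E_n = -13.6057 Z² / n² eV  (with Z = 8 for O⁷⁺)

For n = 20:
E_20 = -13.6057 × 8² / 20²
E_20 = -13.6057 × 64 / 400
E_20 = -2.1769 eV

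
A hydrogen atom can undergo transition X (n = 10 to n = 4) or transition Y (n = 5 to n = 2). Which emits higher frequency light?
5 → 2

Calculate the energy for each transition:

Transition 10 → 4:
ΔE₁ = |E_4 - E_10| = |-13.6057/4² - (-13.6057/10²)|
ΔE₁ = |-0.8503562500 - (-0.1360570000)| = 0.7142993 eV

Transition 5 → 2:
ΔE₂ = |E_2 - E_5| = |-13.6057/2² - (-13.6057/5²)|
ΔE₂ = |-3.4014250000 - (-0.5442280000)| = 2.8571970 eV

Since 2.8571970 eV > 0.7142993 eV, the transition 5 → 2 emits the more energetic photon.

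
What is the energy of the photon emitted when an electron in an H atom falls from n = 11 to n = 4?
0.738 eV

The energy levels are E_n = -13.6057 eV / n².

Energy at n = 11: E_11 = -13.6057 / 11² = -0.112444 eV
Energy at n = 4: E_4 = -13.6057 / 4² = -0.850356 eV

For emission (electron falling to lower state), the photon energy is:
E_photon = E_11 - E_4 = |-0.112444 - (-0.850356)|
E_photon = 0.738 eV

This energy is carried away by the emitted photon.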